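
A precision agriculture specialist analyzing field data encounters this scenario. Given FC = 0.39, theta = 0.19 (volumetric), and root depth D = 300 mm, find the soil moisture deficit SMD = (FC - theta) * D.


SMD = (FC - theta) * D
    = (0.39 - 0.19) * 300
    = 0.200 * 300
    = 60 mm


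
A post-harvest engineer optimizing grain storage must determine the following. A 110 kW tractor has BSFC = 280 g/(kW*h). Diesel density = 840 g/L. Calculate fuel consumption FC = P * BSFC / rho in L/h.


FC = P * BSFC / rho_fuel
   = 110 * 280 / 840
   = 30800 / 840
   = 36.67 L/h


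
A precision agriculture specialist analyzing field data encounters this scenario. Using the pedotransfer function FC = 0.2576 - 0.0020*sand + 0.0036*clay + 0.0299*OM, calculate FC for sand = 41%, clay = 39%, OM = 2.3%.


FC = 0.2576 - 0.0020*41 + 0.0036*39 + 0.0299*2.3
   = 0.2576 - 0.0820 + 0.1404 + 0.0688
   = 0.3848


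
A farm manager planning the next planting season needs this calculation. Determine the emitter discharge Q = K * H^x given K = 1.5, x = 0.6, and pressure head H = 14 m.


Q = K * H^x
  = 1.5 * 14^0.6
  = 1.5 * 4.8717
  = 7.31 L/h


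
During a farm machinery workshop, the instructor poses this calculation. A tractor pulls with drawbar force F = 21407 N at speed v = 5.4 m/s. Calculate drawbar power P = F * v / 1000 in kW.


P = F * v / 1000
  = 21407 * 5.4 / 1000
  = 115597.80 / 1000
  = 115.60 kW


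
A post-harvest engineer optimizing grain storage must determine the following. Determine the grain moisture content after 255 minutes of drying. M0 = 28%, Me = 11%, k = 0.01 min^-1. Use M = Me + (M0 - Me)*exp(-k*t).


M = Me + (M0 - Me) * e^(-k*t)
  = 11 + (28 - 11) * e^(-0.01*255)
  = 11 + 17 * e^(-2.550)
  = 11 + 17 * 0.07808
  = 11 + 1.3274
  = 12.33%


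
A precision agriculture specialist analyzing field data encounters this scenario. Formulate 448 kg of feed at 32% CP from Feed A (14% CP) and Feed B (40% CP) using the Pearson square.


parts_A = CP_b - target = 40 - 32 = 8
parts_B = target - CP_a = 32 - 14 = 18
total_parts = 8 + 18 = 26
Feed A = 448 * 8 / 26 = 137.85 kg
Feed B = 448 * 18 / 26 = 310.15 kg

137.85 kg


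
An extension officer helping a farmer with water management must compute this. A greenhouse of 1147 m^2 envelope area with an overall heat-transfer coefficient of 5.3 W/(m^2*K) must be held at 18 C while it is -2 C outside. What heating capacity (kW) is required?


dT = 18 - (-2) = 20 K
Q = U * A * dT
  = 5.3 * 1147 * 20
  = 121582 W = 121.58 kW


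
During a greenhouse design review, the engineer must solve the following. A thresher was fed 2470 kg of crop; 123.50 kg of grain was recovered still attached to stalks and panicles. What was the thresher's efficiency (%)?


eta = (total - unthreshed) / total * 100
    = (2470 - 123.50) / 2470 * 100
    = 2346.50 / 2470 * 100
    = 95%


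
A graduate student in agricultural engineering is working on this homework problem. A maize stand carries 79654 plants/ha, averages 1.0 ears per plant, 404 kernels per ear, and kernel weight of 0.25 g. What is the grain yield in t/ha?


Y = density * ears * kernels * kw
  = 79654 * 1.0 * 404 * 0.25 g/ha
  = 8045054 g/ha
  = 8045.05 kg/ha = 8.05 t/ha


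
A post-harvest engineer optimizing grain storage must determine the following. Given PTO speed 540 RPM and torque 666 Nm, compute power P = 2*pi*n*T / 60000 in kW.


P = 2*pi*n*T / 60000
  = 2*pi * 540 * 666 / 60000
  = 2259684.76 / 60000
  = 37.66 kW


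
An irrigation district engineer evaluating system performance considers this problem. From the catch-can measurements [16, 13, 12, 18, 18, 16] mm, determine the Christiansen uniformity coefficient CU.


xbar = 93 / 6 = 15.500
sum|xi - xbar| = 12
CU = 100 * (1 - 12 / (6 * 15.500))
   = 100 * (1 - 0.1290)
   = 87.10%


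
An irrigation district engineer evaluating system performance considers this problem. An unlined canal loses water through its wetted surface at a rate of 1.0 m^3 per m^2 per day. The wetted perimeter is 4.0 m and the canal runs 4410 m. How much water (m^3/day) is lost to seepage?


S = C * P * L
  = 1.0 * 4.0 * 4410
  = 17640 m^3/day


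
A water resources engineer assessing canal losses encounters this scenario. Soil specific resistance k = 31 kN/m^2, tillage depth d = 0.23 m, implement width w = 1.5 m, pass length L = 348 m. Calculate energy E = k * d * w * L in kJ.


E = k * d * w * L
  = 31 * 0.23 * 1.5 * 348
  = 3721.86 kJ


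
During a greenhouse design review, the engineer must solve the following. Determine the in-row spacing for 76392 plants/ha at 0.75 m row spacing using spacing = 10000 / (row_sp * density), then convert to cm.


spacing = 10000 / (row_sp * density)
        = 10000 / (0.75 * 76392)
        = 10000 / 57294
        = 0.17454 m = 17.45 cm


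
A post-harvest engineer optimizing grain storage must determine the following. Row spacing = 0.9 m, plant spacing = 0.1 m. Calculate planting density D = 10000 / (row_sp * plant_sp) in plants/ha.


D = 10000 / (row_sp * plant_sp)
  = 10000 / (0.9 * 0.1)
  = 10000 / 0.0900
  = 111111.11 plants/ha


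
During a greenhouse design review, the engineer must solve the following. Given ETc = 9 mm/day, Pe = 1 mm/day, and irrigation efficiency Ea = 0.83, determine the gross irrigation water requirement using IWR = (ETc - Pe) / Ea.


IWR = (ETc - Pe) / Ea
    = (9 - 1) / 0.83
    = 8 / 0.83
    = 9.64 mm/day


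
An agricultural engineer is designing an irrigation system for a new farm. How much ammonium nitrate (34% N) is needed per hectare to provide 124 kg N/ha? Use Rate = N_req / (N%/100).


Rate = N_required / (N_content / 100)
     = 124 / (34 / 100)
     = 124 / 0.34
     = 364.71 kg/ha


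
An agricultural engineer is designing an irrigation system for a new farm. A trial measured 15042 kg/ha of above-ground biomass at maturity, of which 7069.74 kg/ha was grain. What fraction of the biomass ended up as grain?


HI = grain_yield / biomass
   = 7069.74 / 15042
   = 0.47


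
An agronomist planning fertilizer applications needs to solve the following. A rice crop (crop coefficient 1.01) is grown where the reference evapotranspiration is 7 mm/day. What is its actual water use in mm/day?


ETc = Kc * ET0
    = 1.01 * 7
    = 7.07 mm/day


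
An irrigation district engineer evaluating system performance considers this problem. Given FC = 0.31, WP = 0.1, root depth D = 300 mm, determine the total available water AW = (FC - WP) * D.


AW = (FC - WP) * D
   = (0.31 - 0.1) * 300
   = 0.21 * 300
   = 63 mm


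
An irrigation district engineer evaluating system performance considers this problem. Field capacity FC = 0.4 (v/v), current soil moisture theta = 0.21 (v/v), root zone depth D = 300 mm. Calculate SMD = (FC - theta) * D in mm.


SMD = (FC - theta) * D
    = (0.4 - 0.21) * 300
    = 0.190 * 300
    = 57 mm


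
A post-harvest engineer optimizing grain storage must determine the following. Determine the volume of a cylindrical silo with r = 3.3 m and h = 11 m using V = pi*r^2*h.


V = pi * r^2 * h
  = pi * 3.3^2 * 11
  = pi * 10.89 * 11
  = 376.33 m^3


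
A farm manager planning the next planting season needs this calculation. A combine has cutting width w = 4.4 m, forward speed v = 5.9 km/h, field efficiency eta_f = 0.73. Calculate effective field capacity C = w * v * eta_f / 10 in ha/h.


C = w * v * eta_f / 10
  = 4.4 * 5.9 * 0.73 / 10
  = 18.95 / 10
  = 1.90 ha/h


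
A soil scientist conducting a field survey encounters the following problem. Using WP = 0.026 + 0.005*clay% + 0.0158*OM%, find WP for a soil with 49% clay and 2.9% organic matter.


WP = 0.026 + 0.005*49 + 0.0158*2.9
   = 0.026 + 0.2450 + 0.0458
   = 0.3168


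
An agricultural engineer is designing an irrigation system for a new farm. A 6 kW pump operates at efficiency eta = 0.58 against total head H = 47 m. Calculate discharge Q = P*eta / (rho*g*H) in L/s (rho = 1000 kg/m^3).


Q = (P * 1000 * eta) / (rho * g * H)
  = (6 * 1000 * 0.58) / (1000 * 9.81 * 47)
  = 3480 / 461070
  = 0.00755 m^3/s = 7.55 L/s


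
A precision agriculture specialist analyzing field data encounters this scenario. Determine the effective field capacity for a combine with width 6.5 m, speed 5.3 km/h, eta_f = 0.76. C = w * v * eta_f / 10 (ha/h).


C = w * v * eta_f / 10
  = 6.5 * 5.3 * 0.76 / 10
  = 26.18 / 10
  = 2.62 ha/h


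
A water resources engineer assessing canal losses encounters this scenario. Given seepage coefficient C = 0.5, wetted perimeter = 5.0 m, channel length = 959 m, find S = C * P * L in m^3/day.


S = C * P * L
  = 0.5 * 5.0 * 959
  = 2397.50 m^3/day


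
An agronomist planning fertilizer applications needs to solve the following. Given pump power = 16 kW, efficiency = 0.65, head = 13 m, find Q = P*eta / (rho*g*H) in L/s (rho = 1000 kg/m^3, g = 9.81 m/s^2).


Q = (P * 1000 * eta) / (rho * g * H)
  = (16 * 1000 * 0.65) / (1000 * 9.81 * 13)
  = 10400 / 127530
  = 0.08155 m^3/s = 81.55 L/s


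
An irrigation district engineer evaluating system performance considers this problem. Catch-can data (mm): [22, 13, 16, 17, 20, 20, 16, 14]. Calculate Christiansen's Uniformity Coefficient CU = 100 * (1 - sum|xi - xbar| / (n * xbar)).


xbar = 138 / 8 = 17.250
sum|xi - xbar| = 20.500
CU = 100 * (1 - 20.500 / (8 * 17.250))
   = 100 * (1 - 0.1486)
   = 85.14%


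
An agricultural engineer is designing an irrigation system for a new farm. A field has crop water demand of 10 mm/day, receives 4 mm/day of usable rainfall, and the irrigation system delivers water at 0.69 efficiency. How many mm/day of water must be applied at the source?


IWR = (ETc - Pe) / Ea
    = (10 - 4) / 0.69
    = 6 / 0.69
    = 8.70 mm/day


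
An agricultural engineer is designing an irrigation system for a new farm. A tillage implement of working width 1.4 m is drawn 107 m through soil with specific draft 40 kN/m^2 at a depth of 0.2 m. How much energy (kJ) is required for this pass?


E = k * d * w * L
  = 40 * 0.2 * 1.4 * 107
  = 1198.40 kJ


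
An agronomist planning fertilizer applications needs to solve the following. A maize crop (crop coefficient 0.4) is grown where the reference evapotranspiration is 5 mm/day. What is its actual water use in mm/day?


ETc = Kc * ET0
    = 0.4 * 5
    = 2 mm/day


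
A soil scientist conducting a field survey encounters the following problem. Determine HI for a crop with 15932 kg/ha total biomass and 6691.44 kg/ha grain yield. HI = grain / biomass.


HI = grain_yield / biomass
   = 6691.44 / 15932
   = 0.42


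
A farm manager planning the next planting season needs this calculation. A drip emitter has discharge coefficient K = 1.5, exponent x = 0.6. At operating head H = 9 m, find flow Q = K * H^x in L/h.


Q = K * H^x
  = 1.5 * 9^0.6
  = 1.5 * 3.7372
  = 5.61 L/h


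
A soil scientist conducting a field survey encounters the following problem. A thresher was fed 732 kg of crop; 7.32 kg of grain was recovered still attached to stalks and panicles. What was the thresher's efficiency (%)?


eta = (total - unthreshed) / total * 100
    = (732 - 7.32) / 732 * 100
    = 724.68 / 732 * 100
    = 99%


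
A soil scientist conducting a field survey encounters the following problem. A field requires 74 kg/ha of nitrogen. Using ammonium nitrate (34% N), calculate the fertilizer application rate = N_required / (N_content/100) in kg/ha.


Rate = N_required / (N_content / 100)
     = 74 / (34 / 100)
     = 74 / 0.34
     = 217.65 kg/ha


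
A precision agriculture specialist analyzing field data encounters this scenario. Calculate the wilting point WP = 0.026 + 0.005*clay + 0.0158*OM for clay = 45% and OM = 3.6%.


WP = 0.026 + 0.005*45 + 0.0158*3.6
   = 0.026 + 0.2250 + 0.0569
   = 0.3079


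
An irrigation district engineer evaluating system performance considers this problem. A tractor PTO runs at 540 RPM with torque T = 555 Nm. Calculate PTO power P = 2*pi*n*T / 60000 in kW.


P = 2*pi*n*T / 60000
  = 2*pi * 540 * 555 / 60000
  = 1883070.64 / 60000
  = 31.38 kW


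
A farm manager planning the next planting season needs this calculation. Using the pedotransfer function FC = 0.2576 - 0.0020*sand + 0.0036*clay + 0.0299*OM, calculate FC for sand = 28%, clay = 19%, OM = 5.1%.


FC = 0.2576 - 0.0020*28 + 0.0036*19 + 0.0299*5.1
   = 0.2576 - 0.0560 + 0.0684 + 0.1525
   = 0.4225


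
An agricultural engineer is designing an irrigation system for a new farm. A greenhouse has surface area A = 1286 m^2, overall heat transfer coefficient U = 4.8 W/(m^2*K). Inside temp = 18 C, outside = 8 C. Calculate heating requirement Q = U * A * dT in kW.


dT = 18 - (8) = 10 K
Q = U * A * dT
  = 4.8 * 1286 * 10
  = 61728 W = 61.73 kW


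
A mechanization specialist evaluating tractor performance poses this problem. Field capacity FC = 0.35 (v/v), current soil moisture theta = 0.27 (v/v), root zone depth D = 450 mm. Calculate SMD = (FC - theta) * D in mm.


SMD = (FC - theta) * D
    = (0.35 - 0.27) * 450
    = 0.080 * 450
    = 36 mm


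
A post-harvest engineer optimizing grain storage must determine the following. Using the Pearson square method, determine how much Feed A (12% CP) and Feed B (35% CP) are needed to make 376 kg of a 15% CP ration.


parts_A = CP_b - target = 35 - 15 = 20
parts_B = target - CP_a = 15 - 12 = 3
total_parts = 20 + 3 = 23
Feed A = 376 * 20 / 23 = 326.96 kg
Feed B = 376 * 3 / 23 = 49.04 kg

326.96 kg


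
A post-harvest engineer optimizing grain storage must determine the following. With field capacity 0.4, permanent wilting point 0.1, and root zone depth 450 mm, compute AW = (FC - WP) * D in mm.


AW = (FC - WP) * D
   = (0.4 - 0.1) * 450
   = 0.30 * 450
   = 135 mm


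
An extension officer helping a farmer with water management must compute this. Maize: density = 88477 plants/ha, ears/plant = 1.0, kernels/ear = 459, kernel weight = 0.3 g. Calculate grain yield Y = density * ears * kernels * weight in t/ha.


Y = density * ears * kernels * kw
  = 88477 * 1.0 * 459 * 0.3 g/ha
  = 12183282.90 g/ha
  = 12183.28 kg/ha = 12.18 t/ha


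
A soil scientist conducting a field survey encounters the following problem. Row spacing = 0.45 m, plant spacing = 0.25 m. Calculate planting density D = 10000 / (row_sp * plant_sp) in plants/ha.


D = 10000 / (row_sp * plant_sp)
  = 10000 / (0.45 * 0.25)
  = 10000 / 0.1125
  = 88888.89 plants/ha


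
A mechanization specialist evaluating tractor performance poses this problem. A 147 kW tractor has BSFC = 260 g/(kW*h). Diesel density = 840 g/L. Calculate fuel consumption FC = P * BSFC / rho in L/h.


FC = P * BSFC / rho_fuel
   = 147 * 260 / 840
   = 38220 / 840
   = 45.50 L/h


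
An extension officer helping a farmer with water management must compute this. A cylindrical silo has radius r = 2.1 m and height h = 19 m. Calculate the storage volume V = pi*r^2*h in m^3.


V = pi * r^2 * h
  = pi * 2.1^2 * 19
  = pi * 4.41 * 19
  = 263.23 m^3


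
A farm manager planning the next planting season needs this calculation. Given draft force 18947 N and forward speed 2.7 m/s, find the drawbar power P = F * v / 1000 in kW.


P = F * v / 1000
  = 18947 * 2.7 / 1000
  = 51156.90 / 1000
  = 51.16 kW


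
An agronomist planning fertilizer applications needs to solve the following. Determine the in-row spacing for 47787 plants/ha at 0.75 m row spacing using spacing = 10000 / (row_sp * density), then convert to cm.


spacing = 10000 / (row_sp * density)
        = 10000 / (0.75 * 47787)
        = 10000 / 35840.25
        = 0.27902 m = 27.90 cm


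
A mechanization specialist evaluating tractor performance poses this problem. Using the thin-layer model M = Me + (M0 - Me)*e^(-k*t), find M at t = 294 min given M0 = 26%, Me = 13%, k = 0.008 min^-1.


M = Me + (M0 - Me) * e^(-k*t)
  = 13 + (26 - 13) * e^(-0.008*294)
  = 13 + 13 * e^(-2.352)
  = 13 + 13 * 0.09518
  = 13 + 1.2373
  = 14.24%


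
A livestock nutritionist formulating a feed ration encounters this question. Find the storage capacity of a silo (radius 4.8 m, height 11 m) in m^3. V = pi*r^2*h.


V = pi * r^2 * h
  = pi * 4.8^2 * 11
  = pi * 23.04 * 11
  = 796.21 m^3


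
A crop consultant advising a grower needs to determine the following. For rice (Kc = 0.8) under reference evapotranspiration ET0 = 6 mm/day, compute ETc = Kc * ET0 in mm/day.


ETc = Kc * ET0
    = 0.8 * 6
    = 4.80 mm/day


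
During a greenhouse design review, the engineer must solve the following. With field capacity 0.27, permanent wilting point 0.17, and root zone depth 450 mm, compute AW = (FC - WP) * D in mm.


AW = (FC - WP) * D
   = (0.27 - 0.17) * 450
   = 0.10 * 450
   = 45 mm


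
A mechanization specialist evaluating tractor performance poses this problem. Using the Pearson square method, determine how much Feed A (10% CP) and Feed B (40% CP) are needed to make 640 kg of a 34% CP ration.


parts_A = CP_b - target = 40 - 34 = 6
parts_B = target - CP_a = 34 - 10 = 24
total_parts = 6 + 24 = 30
Feed A = 640 * 6 / 30 = 128 kg
Feed B = 640 * 24 / 30 = 512 kg

128 kg


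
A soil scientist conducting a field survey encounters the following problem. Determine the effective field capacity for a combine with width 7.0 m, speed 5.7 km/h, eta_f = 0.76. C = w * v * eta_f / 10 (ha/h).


C = w * v * eta_f / 10
  = 7.0 * 5.7 * 0.76 / 10
  = 30.32 / 10
  = 3.03 ha/h


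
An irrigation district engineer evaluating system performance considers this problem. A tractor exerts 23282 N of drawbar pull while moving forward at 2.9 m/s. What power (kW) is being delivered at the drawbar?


P = F * v / 1000
  = 23282 * 2.9 / 1000
  = 67517.80 / 1000
  = 67.52 kW


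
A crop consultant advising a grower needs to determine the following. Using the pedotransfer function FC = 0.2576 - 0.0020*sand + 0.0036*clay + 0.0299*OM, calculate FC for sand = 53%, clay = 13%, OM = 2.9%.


FC = 0.2576 - 0.0020*53 + 0.0036*13 + 0.0299*2.9
   = 0.2576 - 0.1060 + 0.0468 + 0.0867
   = 0.2851


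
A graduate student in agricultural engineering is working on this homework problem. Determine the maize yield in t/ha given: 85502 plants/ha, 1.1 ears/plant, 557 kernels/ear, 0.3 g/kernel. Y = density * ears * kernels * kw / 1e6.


Y = density * ears * kernels * kw
  = 85502 * 1.1 * 557 * 0.3 g/ha
  = 15716122.62 g/ha
  = 15716.12 kg/ha = 15.72 t/ha


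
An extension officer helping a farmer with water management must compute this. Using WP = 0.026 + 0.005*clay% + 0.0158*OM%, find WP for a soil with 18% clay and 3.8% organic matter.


WP = 0.026 + 0.005*18 + 0.0158*3.8
   = 0.026 + 0.0900 + 0.0600
   = 0.1760


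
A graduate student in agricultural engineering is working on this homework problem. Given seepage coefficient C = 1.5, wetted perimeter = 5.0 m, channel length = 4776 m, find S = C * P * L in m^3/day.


S = C * P * L
  = 1.5 * 5.0 * 4776
  = 35820 m^3/day


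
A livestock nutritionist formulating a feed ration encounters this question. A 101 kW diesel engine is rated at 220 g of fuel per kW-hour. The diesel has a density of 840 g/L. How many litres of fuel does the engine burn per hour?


FC = P * BSFC / rho_fuel
   = 101 * 220 / 840
   = 22220 / 840
   = 26.45 L/h


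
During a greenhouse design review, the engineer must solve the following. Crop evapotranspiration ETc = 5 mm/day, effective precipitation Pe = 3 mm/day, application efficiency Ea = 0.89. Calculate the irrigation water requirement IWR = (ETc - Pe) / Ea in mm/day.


IWR = (ETc - Pe) / Ea
    = (5 - 3) / 0.89
    = 2 / 0.89
    = 2.25 mm/day


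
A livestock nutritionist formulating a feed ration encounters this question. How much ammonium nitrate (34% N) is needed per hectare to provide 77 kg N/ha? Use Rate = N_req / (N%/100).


Rate = N_required / (N_content / 100)
     = 77 / (34 / 100)
     = 77 / 0.34
     = 226.47 kg/ha


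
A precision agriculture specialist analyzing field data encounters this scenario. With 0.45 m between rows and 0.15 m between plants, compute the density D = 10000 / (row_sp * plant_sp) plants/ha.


D = 10000 / (row_sp * plant_sp)
  = 10000 / (0.45 * 0.15)
  = 10000 / 0.0675
  = 148148.15 plants/ha


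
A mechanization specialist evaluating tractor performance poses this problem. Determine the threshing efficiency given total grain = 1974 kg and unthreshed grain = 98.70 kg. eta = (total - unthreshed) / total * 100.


eta = (total - unthreshed) / total * 100
    = (1974 - 98.70) / 1974 * 100
    = 1875.30 / 1974 * 100
    = 95%


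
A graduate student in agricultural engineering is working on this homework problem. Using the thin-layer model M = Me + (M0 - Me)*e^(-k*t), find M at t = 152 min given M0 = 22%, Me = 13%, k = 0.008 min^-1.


M = Me + (M0 - Me) * e^(-k*t)
  = 13 + (22 - 13) * e^(-0.008*152)
  = 13 + 9 * e^(-1.216)
  = 13 + 9 * 0.29641
  = 13 + 2.6677
  = 15.67%


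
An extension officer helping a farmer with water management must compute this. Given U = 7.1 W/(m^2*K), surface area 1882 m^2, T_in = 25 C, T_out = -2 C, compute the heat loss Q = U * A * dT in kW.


dT = 25 - (-2) = 27 K
Q = U * A * dT
  = 7.1 * 1882 * 27
  = 360779.40 W = 360.78 kW


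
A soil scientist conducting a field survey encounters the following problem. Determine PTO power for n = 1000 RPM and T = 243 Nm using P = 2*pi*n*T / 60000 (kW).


P = 2*pi*n*T / 60000
  = 2*pi * 1000 * 243 / 60000
  = 1526814.03 / 60000
  = 25.45 kW


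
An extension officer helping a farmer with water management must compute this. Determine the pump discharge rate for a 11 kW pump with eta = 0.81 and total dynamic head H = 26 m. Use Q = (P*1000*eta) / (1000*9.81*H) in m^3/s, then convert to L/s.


Q = (P * 1000 * eta) / (rho * g * H)
  = (11 * 1000 * 0.81) / (1000 * 9.81 * 26)
  = 8910 / 255060
  = 0.03493 m^3/s = 34.93 L/s


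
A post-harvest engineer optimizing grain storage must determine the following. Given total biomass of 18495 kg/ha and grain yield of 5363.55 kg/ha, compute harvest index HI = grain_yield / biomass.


HI = grain_yield / biomass
   = 5363.55 / 18495
   = 0.29


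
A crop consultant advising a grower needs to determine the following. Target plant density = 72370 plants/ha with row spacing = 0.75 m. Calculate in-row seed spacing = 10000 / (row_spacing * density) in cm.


spacing = 10000 / (row_sp * density)
        = 10000 / (0.75 * 72370)
        = 10000 / 54277.50
        = 0.18424 m = 18.42 cm


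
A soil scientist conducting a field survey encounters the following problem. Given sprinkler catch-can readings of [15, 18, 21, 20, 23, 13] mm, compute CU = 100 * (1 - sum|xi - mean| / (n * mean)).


xbar = 110 / 6 = 18.333
sum|xi - xbar| = 18
CU = 100 * (1 - 18 / (6 * 18.333))
   = 100 * (1 - 0.1636)
   = 83.64%


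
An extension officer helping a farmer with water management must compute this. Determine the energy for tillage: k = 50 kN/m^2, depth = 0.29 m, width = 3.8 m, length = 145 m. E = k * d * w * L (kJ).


E = k * d * w * L
  = 50 * 0.29 * 3.8 * 145
  = 7989.50 kJ


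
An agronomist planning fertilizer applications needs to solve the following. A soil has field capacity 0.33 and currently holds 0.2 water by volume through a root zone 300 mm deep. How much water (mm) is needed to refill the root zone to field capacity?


SMD = (FC - theta) * D
    = (0.33 - 0.2) * 300
    = 0.130 * 300
    = 39 mm


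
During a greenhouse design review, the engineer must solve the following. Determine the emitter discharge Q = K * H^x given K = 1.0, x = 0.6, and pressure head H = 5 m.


Q = K * H^x
  = 1.0 * 5^0.6
  = 1.0 * 2.6265
  = 2.63 L/h


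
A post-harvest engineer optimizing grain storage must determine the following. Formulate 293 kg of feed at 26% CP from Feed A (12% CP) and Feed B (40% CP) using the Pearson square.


parts_A = CP_b - target = 40 - 26 = 14
parts_B = target - CP_a = 26 - 12 = 14
total_parts = 14 + 14 = 28
Feed A = 293 * 14 / 28 = 146.50 kg
Feed B = 293 * 14 / 28 = 146.50 kg


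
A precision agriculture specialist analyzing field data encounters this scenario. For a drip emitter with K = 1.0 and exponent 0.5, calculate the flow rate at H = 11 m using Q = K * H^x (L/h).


Q = K * H^x
  = 1.0 * 11^0.5
  = 1.0 * 3.3166
  = 3.32 L/h


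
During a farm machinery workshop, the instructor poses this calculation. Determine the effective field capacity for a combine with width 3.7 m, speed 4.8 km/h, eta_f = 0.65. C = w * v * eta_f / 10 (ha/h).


C = w * v * eta_f / 10
  = 3.7 * 4.8 * 0.65 / 10
  = 11.54 / 10
  = 1.15 ha/h


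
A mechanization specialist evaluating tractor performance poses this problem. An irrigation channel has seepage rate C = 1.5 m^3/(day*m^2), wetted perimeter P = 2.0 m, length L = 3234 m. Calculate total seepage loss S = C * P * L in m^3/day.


S = C * P * L
  = 1.5 * 2.0 * 3234
  = 9702 m^3/day


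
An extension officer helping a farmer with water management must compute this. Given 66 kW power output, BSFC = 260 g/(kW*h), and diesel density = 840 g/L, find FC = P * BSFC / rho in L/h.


FC = P * BSFC / rho_fuel
   = 66 * 260 / 840
   = 17160 / 840
   = 20.43 L/h


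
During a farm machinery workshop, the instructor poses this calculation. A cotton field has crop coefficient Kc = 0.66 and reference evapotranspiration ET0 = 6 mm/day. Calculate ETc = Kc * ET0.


ETc = Kc * ET0
    = 0.66 * 6
    = 3.96 mm/day


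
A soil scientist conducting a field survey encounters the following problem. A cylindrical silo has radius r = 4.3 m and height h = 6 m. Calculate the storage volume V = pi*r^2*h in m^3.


V = pi * r^2 * h
  = pi * 4.3^2 * 6
  = pi * 18.49 * 6
  = 348.53 m^3


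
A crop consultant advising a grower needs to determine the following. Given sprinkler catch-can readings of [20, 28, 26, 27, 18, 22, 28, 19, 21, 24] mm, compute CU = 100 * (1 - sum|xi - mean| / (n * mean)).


xbar = 233 / 10 = 23.300
sum|xi - xbar| = 33
CU = 100 * (1 - 33 / (10 * 23.300))
   = 100 * (1 - 0.1416)
   = 85.84%


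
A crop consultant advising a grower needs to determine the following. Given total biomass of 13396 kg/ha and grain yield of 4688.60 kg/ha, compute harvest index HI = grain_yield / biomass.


HI = grain_yield / biomass
   = 4688.60 / 13396
   = 0.35


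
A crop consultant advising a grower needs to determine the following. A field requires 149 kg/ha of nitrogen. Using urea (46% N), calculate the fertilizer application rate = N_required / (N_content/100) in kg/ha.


Rate = N_required / (N_content / 100)
     = 149 / (46 / 100)
     = 149 / 0.46
     = 323.91 kg/ha


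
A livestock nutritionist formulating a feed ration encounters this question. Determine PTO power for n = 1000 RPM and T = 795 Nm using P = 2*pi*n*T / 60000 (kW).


P = 2*pi*n*T / 60000
  = 2*pi * 1000 * 795 / 60000
  = 4995132.32 / 60000
  = 83.25 kW


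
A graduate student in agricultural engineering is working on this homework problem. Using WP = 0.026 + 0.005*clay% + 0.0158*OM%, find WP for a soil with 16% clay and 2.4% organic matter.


WP = 0.026 + 0.005*16 + 0.0158*2.4
   = 0.026 + 0.0800 + 0.0379
   = 0.1439


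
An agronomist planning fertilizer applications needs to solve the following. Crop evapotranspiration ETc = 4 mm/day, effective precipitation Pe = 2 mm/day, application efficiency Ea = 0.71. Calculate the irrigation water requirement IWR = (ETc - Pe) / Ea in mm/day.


IWR = (ETc - Pe) / Ea
    = (4 - 2) / 0.71
    = 2 / 0.71
    = 2.82 mm/day


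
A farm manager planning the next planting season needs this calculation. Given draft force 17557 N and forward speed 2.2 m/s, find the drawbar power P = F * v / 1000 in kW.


P = F * v / 1000
  = 17557 * 2.2 / 1000
  = 38625.40 / 1000
  = 38.63 kW


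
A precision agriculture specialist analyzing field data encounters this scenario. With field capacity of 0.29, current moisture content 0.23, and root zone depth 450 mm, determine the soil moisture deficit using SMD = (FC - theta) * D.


SMD = (FC - theta) * D
    = (0.29 - 0.23) * 450
    = 0.060 * 450
    = 27 mm


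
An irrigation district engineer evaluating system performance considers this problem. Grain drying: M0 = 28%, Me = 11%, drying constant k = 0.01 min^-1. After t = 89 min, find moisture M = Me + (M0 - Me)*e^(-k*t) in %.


M = Me + (M0 - Me) * e^(-k*t)
  = 11 + (28 - 11) * e^(-0.01*89)
  = 11 + 17 * e^(-0.890)
  = 11 + 17 * 0.41066
  = 11 + 6.9811
  = 17.98%


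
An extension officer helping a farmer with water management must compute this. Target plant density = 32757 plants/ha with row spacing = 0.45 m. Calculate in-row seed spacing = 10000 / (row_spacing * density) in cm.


spacing = 10000 / (row_sp * density)
        = 10000 / (0.45 * 32757)
        = 10000 / 14740.65
        = 0.67840 m = 67.84 cm


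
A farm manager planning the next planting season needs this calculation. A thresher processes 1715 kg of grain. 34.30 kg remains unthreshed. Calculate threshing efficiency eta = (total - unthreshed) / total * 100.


eta = (total - unthreshed) / total * 100
    = (1715 - 34.30) / 1715 * 100
    = 1680.70 / 1715 * 100
    = 98%


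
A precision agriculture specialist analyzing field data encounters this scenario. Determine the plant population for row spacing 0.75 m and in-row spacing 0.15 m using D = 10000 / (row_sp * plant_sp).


D = 10000 / (row_sp * plant_sp)
  = 10000 / (0.75 * 0.15)
  = 10000 / 0.1125
  = 88888.89 plants/ha


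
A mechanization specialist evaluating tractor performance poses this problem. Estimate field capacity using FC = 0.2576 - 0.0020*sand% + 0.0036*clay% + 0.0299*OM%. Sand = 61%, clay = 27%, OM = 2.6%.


FC = 0.2576 - 0.0020*61 + 0.0036*27 + 0.0299*2.6
   = 0.2576 - 0.1220 + 0.0972 + 0.0777
   = 0.3105


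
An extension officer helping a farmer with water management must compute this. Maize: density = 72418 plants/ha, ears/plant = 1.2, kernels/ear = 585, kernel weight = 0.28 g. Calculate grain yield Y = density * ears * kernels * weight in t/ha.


Y = density * ears * kernels * kw
  = 72418 * 1.2 * 585 * 0.28 g/ha
  = 14234482.08 g/ha
  = 14234.48 kg/ha = 14.23 t/ha


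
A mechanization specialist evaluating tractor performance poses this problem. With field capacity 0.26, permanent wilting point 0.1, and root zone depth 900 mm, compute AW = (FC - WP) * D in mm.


AW = (FC - WP) * D
   = (0.26 - 0.1) * 900
   = 0.16 * 900
   = 144 mm


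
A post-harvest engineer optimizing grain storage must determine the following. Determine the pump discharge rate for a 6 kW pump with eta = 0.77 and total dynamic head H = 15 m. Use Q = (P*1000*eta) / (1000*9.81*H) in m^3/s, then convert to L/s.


Q = (P * 1000 * eta) / (rho * g * H)
  = (6 * 1000 * 0.77) / (1000 * 9.81 * 15)
  = 4620 / 147150
  = 0.03140 m^3/s = 31.40 L/s


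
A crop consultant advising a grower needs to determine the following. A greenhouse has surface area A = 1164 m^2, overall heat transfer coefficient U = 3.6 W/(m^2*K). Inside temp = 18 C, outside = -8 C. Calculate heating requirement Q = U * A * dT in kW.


dT = 18 - (-8) = 26 K
Q = U * A * dT
  = 3.6 * 1164 * 26
  = 108950.40 W = 108.95 kW


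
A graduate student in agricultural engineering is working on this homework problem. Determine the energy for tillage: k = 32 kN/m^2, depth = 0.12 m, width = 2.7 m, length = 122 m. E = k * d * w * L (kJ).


E = k * d * w * L
  = 32 * 0.12 * 2.7 * 122
  = 1264.90 kJ


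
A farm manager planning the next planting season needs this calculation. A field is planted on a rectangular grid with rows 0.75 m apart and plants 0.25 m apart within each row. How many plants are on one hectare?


D = 10000 / (row_sp * plant_sp)
  = 10000 / (0.75 * 0.25)
  = 10000 / 0.1875
  = 53333.33 plants/ha


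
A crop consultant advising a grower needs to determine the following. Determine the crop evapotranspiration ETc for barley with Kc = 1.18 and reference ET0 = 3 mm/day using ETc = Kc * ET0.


ETc = Kc * ET0
    = 1.18 * 3
    = 3.54 mm/day


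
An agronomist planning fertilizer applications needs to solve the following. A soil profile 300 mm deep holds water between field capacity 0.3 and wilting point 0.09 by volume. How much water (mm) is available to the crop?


AW = (FC - WP) * D
   = (0.3 - 0.09) * 300
   = 0.21 * 300
   = 63 mm


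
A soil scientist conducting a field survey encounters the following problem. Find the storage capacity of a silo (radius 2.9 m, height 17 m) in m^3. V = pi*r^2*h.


V = pi * r^2 * h
  = pi * 2.9^2 * 17
  = pi * 8.41 * 17
  = 449.15 m^3


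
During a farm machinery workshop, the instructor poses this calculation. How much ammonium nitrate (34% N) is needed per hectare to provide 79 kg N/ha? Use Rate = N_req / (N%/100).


Rate = N_required / (N_content / 100)
     = 79 / (34 / 100)
     = 79 / 0.34
     = 232.35 kg/ha


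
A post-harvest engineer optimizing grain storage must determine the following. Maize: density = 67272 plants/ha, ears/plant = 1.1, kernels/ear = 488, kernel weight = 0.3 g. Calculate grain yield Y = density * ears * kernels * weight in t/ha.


Y = density * ears * kernels * kw
  = 67272 * 1.1 * 488 * 0.3 g/ha
  = 10833482.88 g/ha
  = 10833.48 kg/ha = 10.83 t/ha


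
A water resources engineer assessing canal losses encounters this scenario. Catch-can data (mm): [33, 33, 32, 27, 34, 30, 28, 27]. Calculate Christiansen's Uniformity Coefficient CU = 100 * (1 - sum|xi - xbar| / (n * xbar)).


xbar = 244 / 8 = 30.500
sum|xi - xbar| = 20
CU = 100 * (1 - 20 / (8 * 30.500))
   = 100 * (1 - 0.0820)
   = 91.80%


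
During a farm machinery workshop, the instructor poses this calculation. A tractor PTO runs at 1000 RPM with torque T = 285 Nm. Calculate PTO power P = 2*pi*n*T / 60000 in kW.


P = 2*pi*n*T / 60000
  = 2*pi * 1000 * 285 / 60000
  = 1790707.81 / 60000
  = 29.85 kW


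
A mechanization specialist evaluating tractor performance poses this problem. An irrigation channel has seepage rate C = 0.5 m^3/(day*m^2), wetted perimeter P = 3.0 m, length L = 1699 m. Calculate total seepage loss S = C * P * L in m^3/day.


S = C * P * L
  = 0.5 * 3.0 * 1699
  = 2548.50 m^3/day


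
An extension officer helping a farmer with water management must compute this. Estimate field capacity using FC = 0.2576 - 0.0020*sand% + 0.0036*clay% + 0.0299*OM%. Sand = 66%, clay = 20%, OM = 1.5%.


FC = 0.2576 - 0.0020*66 + 0.0036*20 + 0.0299*1.5
   = 0.2576 - 0.1320 + 0.0720 + 0.0449
   = 0.2425


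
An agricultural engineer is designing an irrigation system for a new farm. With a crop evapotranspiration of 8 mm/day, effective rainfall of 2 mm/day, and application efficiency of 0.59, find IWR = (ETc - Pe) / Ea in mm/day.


IWR = (ETc - Pe) / Ea
    = (8 - 2) / 0.59
    = 6 / 0.59
    = 10.17 mm/day


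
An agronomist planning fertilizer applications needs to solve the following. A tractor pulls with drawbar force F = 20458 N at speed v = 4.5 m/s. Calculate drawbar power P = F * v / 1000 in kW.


P = F * v / 1000
  = 20458 * 4.5 / 1000
  = 92061 / 1000
  = 92.06 kW


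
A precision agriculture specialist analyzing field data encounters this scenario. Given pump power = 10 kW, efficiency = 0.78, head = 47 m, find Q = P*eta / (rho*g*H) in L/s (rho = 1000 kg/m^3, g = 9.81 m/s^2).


Q = (P * 1000 * eta) / (rho * g * H)
  = (10 * 1000 * 0.78) / (1000 * 9.81 * 47)
  = 7800 / 461070
  = 0.01692 m^3/s = 16.92 L/s


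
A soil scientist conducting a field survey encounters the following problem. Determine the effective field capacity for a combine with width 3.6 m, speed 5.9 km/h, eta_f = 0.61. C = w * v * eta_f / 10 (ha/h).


C = w * v * eta_f / 10
  = 3.6 * 5.9 * 0.61 / 10
  = 12.96 / 10
  = 1.30 ha/h


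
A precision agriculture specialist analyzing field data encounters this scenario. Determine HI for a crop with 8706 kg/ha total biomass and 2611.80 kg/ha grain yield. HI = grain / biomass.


HI = grain_yield / biomass
   = 2611.80 / 8706
   = 0.30


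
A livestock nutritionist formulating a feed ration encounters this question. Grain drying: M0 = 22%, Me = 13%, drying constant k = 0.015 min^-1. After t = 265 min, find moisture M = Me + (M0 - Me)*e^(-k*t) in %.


M = Me + (M0 - Me) * e^(-k*t)
  = 13 + (22 - 13) * e^(-0.015*265)
  = 13 + 9 * e^(-3.975)
  = 13 + 9 * 0.01878
  = 13 + 0.1690
  = 13.17%


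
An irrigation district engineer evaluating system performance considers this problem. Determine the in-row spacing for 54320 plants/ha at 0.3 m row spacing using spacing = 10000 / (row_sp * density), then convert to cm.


spacing = 10000 / (row_sp * density)
        = 10000 / (0.3 * 54320)
        = 10000 / 16296
        = 0.61365 m = 61.36 cm


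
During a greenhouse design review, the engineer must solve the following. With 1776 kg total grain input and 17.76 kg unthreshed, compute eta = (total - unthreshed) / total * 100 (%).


eta = (total - unthreshed) / total * 100
    = (1776 - 17.76) / 1776 * 100
    = 1758.24 / 1776 * 100
    = 99%


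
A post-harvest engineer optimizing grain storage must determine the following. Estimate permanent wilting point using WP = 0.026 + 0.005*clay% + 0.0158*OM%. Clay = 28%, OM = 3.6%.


WP = 0.026 + 0.005*28 + 0.0158*3.6
   = 0.026 + 0.1400 + 0.0569
   = 0.2229


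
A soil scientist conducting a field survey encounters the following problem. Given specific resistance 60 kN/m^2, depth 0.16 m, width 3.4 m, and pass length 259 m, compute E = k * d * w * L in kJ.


E = k * d * w * L
  = 60 * 0.16 * 3.4 * 259
  = 8453.76 kJ


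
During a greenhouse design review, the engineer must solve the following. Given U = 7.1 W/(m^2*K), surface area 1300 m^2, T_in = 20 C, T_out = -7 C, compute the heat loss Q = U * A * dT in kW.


dT = 20 - (-7) = 27 K
Q = U * A * dT
  = 7.1 * 1300 * 27
  = 249210 W = 249.21 kW


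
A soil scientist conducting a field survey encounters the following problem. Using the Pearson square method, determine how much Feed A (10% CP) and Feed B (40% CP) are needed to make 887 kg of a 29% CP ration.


parts_A = CP_b - target = 40 - 29 = 11
parts_B = target - CP_a = 29 - 10 = 19
total_parts = 11 + 19 = 30
Feed A = 887 * 11 / 30 = 325.23 kg
Feed B = 887 * 19 / 30 = 561.77 kg

325.23 kg


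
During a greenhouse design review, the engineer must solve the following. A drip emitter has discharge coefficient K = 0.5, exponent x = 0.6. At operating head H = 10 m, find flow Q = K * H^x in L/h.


Q = K * H^x
  = 0.5 * 10^0.6
  = 0.5 * 3.9811
  = 1.99 L/h


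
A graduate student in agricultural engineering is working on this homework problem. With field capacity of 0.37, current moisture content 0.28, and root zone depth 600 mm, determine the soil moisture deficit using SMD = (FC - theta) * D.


SMD = (FC - theta) * D
    = (0.37 - 0.28) * 600
    = 0.090 * 600
    = 54 mm


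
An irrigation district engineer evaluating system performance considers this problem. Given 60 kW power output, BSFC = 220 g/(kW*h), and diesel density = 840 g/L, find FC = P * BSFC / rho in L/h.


FC = P * BSFC / rho_fuel
   = 60 * 220 / 840
   = 13200 / 840
   = 15.71 L/h


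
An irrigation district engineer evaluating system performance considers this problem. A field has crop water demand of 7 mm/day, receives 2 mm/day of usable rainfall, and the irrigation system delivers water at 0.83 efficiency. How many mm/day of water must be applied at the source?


IWR = (ETc - Pe) / Ea
    = (7 - 2) / 0.83
    = 5 / 0.83
    = 6.02 mm/day


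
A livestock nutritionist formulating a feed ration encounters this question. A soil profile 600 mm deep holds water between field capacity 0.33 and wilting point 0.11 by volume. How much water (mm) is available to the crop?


AW = (FC - WP) * D
   = (0.33 - 0.11) * 600
   = 0.22 * 600
   = 132 mm


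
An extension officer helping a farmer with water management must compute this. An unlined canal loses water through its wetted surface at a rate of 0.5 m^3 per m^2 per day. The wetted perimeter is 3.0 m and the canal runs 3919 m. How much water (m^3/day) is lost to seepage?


S = C * P * L
  = 0.5 * 3.0 * 3919
  = 5878.50 m^3/day
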